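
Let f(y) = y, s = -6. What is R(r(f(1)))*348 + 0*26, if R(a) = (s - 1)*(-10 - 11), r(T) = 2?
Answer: 51156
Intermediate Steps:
R(a) = 147 (R(a) = (-6 - 1)*(-10 - 11) = -7*(-21) = 147)
R(r(f(1)))*348 + 0*26 = 147*348 + 0*26 = 51156 + 0 = 51156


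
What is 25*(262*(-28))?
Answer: -183400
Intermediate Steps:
25*(262*(-28)) = 25*(-7336) = -183400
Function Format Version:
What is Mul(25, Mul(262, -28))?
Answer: -183400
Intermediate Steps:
Mul(25, Mul(262, -28)) = Mul(25, -7336) = -183400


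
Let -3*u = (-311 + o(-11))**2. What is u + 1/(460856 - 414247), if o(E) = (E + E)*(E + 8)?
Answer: -2797705222/139827 ≈ -20008.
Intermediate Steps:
o(E) = 2*E*(8 + E) (o(E) = (2*E)*(8 + E) = 2*E*(8 + E))
u = -60025/3 (u = -(-311 + 2*(-11)*(8 - 11))**2/3 = -(-311 + 2*(-11)*(-3))**2/3 = -(-311 + 66)**2/3 = -1/3*(-245)**2 = -1/3*60025 = -60025/3 ≈ -20008.)
u + 1/(460856 - 414247) = -60025/3 + 1/(460856 - 414247) = -60025/3 + 1/46609 = -2797705222/139827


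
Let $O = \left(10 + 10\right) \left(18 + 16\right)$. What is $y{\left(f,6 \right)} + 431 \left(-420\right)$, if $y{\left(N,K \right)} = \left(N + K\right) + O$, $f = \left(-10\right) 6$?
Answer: $-180394$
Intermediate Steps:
$f = -60$
$O = 680$ ($O = 20 \cdot 34 = 680$)
$y{\left(N,K \right)} = 680 + K + N$ ($y{\left(N,K \right)} = \left(N + K\right) + 680 = \left(K + N\right) + 680 = 680 + K + N$)
$y{\left(f,6 \right)} + 431 \left(-420\right) = \left(680 + 6 - 60\right) + 431 \left(-420\right) = 626 - 181020 = -180394$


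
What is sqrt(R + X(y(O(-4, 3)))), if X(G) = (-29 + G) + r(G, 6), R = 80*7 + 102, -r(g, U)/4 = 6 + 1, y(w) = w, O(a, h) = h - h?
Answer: 11*sqrt(5) ≈ 24.597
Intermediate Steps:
O(a, h) = 0
r(g, U) = -28 (r(g, U) = -4*(6 + 1) = -4*7 = -28)
R = 662 (R = 560 + 102 = 662)
X(G) = -57 + G (X(G) = (-29 + G) - 28 = -57 + G)
sqrt(R + X(y(O(-4, 3)))) = sqrt(662 + (-57 + 0)) = sqrt(662 - 57) = sqrt(605) = 11*sqrt(5)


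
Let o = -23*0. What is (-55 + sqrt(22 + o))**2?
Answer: (55 - sqrt(22))**2 ≈ 2531.1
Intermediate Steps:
o = 0
(-55 + sqrt(22 + o))**2 = (-55 + sqrt(22 + 0))**2 = (-55 + sqrt(22))**2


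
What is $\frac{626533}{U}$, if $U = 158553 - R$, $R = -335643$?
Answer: $\frac{626533}{494196} \approx 1.2678$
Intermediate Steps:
$U = 494196$ ($U = 158553 - -335643 = 158553 + 335643 = 494196$)
$\frac{626533}{U} = \frac{626533}{494196}$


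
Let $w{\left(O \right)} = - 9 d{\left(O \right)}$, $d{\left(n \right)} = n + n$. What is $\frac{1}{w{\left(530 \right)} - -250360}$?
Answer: $\frac{1}{240820} \approx 4.1525 \cdot 10^{-6}$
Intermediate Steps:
$d{\left(n \right)} = 2 n$
$w{\left(O \right)} = - 18 O$ ($w{\left(O \right)} = - 9 \cdot 2 O = - 18 O$)
$\frac{1}{w{\left(530 \right)} - -250360} = \frac{1}{\left(-18\right) 530 - -250360} = \frac{1}{-9540 + 250360} = \frac{1}{240820}$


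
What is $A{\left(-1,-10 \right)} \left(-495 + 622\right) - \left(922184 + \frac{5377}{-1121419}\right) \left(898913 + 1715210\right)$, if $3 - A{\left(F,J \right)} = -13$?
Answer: $- \frac{2703407463565150029}{1121419} \approx -2.4107 \cdot 10^{12}$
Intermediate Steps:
$A{\left(F,J \right)} = 16$ ($A{\left(F,J \right)} = 3 - -13 = 3 + 13 = 16$)
$A{\left(-1,-10 \right)} \left(-495 + 622\right) - \left(922184 + \frac{5377}{-1121419}\right) \left(898913 + 1715210\right) = 16 \left(-495 + 622\right) - \left(922184 + \frac{5377}{-1121419}\right) \left(898913 + 1715210\right) = 16 \cdot 127 - \left(922184 + 5377 \left(- \frac{1}{1121419}\right)\right) 2614123 = 2032 - \left(922184 - \frac{5377}{1121419}\right) 2614123 = 2032 - \frac{1034154653719}{1121419} \cdot 2614123 = 2032 - \frac{2703407465843873437}{1121419} = - \frac{2703407463565150029}{1121419}$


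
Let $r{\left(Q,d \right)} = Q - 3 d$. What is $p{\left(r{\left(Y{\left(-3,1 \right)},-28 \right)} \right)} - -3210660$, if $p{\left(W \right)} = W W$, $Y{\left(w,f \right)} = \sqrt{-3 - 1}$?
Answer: $3217712 + 336 i \approx 3.2177 \cdot 10^{6} + 336.0 i$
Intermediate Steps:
$Y{\left(w,f \right)} = 2 i$ ($Y{\left(w,f \right)} = \sqrt{-4} = 2 i$)
$p{\left(W \right)} = W^{2}$
$p{\left(r{\left(Y{\left(-3,1 \right)},-28 \right)} \right)} - -3210660 = \left(2 i - -84\right)^{2} - -3210660 = \left(2 i + 84\right)^{2} + 3210660 = \left(84 + 2 i\right)^{2} + 3210660 = 3210660 + \left(84 + 2 i\right)^{2}$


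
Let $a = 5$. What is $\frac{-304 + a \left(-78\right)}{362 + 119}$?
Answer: $- \frac{694}{481} \approx -1.4428$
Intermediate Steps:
$\frac{-304 + a \left(-78\right)}{362 + 119} = \frac{-304 + 5 \left(-78\right)}{362 + 119} = \frac{-304 - 390}{481} = \left(-694\right) \frac{1}{481} = - \frac{694}{481}$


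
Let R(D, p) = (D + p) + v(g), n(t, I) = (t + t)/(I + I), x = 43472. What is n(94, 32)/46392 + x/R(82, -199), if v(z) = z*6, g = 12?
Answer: -10756015423/11134080 ≈ -966.04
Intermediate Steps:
v(z) = 6*z
n(t, I) = t/I (n(t, I) = (2*t)/((2*I)) = (2*t)*(1/(2*I)) = t/I)
R(D, p) = 72 + D + p (R(D, p) = (D + p) + 6*12 = (D + p) + 72 = 72 + D + p)
n(94, 32)/46392 + x/R(82, -199) = (94/32)/46392 + 43472/(72 + 82 - 199) = (94*(1/32))*(1/46392) + 43472/(-45) = (47/16)*(1/46392) + 43472*(-1/45) = 47/742272 - 43472/45 = -10756015423/11134080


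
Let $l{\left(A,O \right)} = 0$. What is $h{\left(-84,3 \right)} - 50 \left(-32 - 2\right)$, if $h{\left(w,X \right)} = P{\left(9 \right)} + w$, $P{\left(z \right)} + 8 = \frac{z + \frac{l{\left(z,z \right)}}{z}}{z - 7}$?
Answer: $\frac{3225}{2} \approx 1612.5$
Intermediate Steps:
$P{\left(z \right)} = -8 + \frac{z}{-7 + z}$ ($P{\left(z \right)} = -8 + \frac{z + \frac{0}{z}}{z - 7} = -8 + \frac{z + 0}{-7 + z} = -8 + \frac{z}{-7 + z}$)
$h{\left(w,X \right)} = - \frac{7}{2} + w$ ($h{\left(w,X \right)} = \frac{7 \left(8 - 9\right)}{-7 + 9} + w = \frac{7 \left(8 - 9\right)}{2} + w = 7 \cdot \frac{1}{2} \left(-1\right) + w = - \frac{7}{2} + w$)
$h{\left(-84,3 \right)} - 50 \left(-32 - 2\right) = \left(- \frac{7}{2} - 84\right) - 50 \left(-32 - 2\right) = - \frac{175}{2} - 50 \left(-34\right) = - \frac{175}{2} - -1700 = - \frac{175}{2} + 1700 = \frac{3225}{2}$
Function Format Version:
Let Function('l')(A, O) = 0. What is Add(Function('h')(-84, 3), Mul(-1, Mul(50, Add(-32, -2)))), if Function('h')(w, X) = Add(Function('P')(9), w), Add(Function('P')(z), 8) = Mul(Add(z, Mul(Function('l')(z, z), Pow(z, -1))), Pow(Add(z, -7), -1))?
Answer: Rational(3225, 2) ≈ 1612.5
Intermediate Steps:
Function('P')(z) = Add(-8, Mul(z, Pow(Add(-7, z), -1))) (Function('P')(z) = Add(-8, Mul(Add(z, Mul(0, Pow(z, -1))), Pow(Add(z, -7), -1))) = Add(-8, Mul(Add(z, 0), Pow(Add(-7, z), -1))) = Add(-8, Mul(z, Pow(Add(-7, z), -1))))
Function('h')(w, X) = Add(Rational(-7, 2), w) (Function('h')(w, X) = Add(Mul(7, Pow(Add(-7, 9), -1), Add(8, Mul(-1, 9))), w) = Add(Mul(7, Pow(2, -1), Add(8, -9)), w) = Add(Mul(7, Rational(1, 2), -1), w) = Add(Rational(-7, 2), w))
Add(Function('h')(-84, 3), Mul(-1, Mul(50, Add(-32, -2)))) = Add(Add(Rational(-7, 2), -84), Mul(-1, Mul(50, Add(-32, -2)))) = Add(Rational(-175, 2), Mul(-1, Mul(50, -34))) = Add(Rational(-175, 2), Mul(-1, -1700)) = Add(Rational(-175, 2), 1700) = Rational(3225, 2)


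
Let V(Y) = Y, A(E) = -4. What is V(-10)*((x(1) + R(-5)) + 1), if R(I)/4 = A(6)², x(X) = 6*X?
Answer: -710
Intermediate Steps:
R(I) = 64 (R(I) = 4*(-4)² = 4*16 = 64)
V(-10)*((x(1) + R(-5)) + 1) = -10*((6*1 + 64) + 1) = -10*((6 + 64) + 1) = -10*(70 + 1) = -10*71 = -710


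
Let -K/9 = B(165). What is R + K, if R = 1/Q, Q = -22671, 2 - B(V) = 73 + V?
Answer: 48153203/22671 ≈ 2124.0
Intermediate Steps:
B(V) = -71 - V (B(V) = 2 - (73 + V) = 2 + (-73 - V) = -71 - V)
K = 2124 (K = -9*(-71 - 1*165) = -9*(-71 - 165) = -9*(-236) = 2124)
R = -1/22671 (R = 1/(-22671) = -1/22671 ≈ -4.4109e-5)
R + K = -1/22671 + 2124 = 48153203/22671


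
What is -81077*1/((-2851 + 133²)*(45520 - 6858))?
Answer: -81077/573666756 ≈ -0.00014133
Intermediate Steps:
-81077*1/((-2851 + 133²)*(45520 - 6858)) = -81077*1/(38662*(-2851 + 17689)) = -81077/(14838*38662) = -81077/573666756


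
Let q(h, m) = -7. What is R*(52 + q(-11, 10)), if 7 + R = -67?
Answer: -3330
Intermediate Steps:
R = -74 (R = -7 - 67 = -74)
R*(52 + q(-11, 10)) = -74*(52 - 7) = -74*45 = -3330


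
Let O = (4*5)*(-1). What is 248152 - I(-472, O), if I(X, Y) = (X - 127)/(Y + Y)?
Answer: 9925481/40 ≈ 2.4814e+5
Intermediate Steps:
O = -20 (O = 20*(-1) = -20)
I(X, Y) = (-127 + X)/(2*Y) (I(X, Y) = (-127 + X)/((2*Y)) = (-127 + X)*(1/(2*Y)) = (-127 + X)/(2*Y))
248152 - I(-472, O) = 248152 - (-127 - 472)/(2*(-20)) = 248152 - (-1)*(-599)/(2*20) = 248152 - 1*599/40 = 248152 - 599/40 = 9925481/40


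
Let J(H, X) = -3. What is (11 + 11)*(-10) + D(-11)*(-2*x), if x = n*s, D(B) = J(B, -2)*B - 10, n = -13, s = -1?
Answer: -818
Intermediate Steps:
D(B) = -10 - 3*B (D(B) = -3*B - 10 = -10 - 3*B)
x = 13 (x = -13*(-1) = 13)
(11 + 11)*(-10) + D(-11)*(-2*x) = (11 + 11)*(-10) + (-10 - 3*(-11))*(-2*13) = 22*(-10) + (-10 + 33)*(-26) = -220 + 23*(-26) = -220 - 598 = -818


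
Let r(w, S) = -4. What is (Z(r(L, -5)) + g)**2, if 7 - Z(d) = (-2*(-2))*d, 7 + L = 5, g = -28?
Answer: 25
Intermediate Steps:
L = -2 (L = -7 + 5 = -2)
Z(d) = 7 - 4*d (Z(d) = 7 - (-2*(-2))*d = 7 - 4*d)
(Z(r(L, -5)) + g)**2 = ((7 - 4*(-4)) - 28)**2 = ((7 + 16) - 28)**2 = (23 - 28)**2 = (-5)**2 = 25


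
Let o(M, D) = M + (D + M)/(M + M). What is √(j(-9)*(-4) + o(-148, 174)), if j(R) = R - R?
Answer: I*√810929/74 ≈ 12.169*I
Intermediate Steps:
j(R) = 0
o(M, D) = M + (D + M)/(2*M) (o(M, D) = M + (D + M)/((2*M)) = M + (D + M)*(1/(2*M)) = M + (D + M)/(2*M))
√(j(-9)*(-4) + o(-148, 174)) = √(0*(-4) + (½ - 148 + (½)*174/(-148))) = √(0 + (½ - 148 + (½)*174*(-1/148))) = √(0 + (½ - 148 - 87/148)) = √(0 - 21917/148) = √(-21917/148) = I*√810929/74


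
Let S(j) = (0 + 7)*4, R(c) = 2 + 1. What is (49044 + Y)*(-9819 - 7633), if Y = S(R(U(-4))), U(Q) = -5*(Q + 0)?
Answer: -856404544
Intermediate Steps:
U(Q) = -5*Q
R(c) = 3
S(j) = 28 (S(j) = 7*4 = 28)
Y = 28
(49044 + Y)*(-9819 - 7633) = (49044 + 28)*(-9819 - 7633) = 49072*(-17452) = -856404544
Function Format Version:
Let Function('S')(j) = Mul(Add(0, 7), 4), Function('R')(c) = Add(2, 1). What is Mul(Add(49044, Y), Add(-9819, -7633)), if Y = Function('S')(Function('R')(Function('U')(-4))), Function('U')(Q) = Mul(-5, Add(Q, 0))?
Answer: -856404544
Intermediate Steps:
Function('U')(Q) = Mul(-5, Q)
Function('R')(c) = 3
Function('S')(j) = 28 (Function('S')(j) = Mul(7, 4) = 28)
Y = 28
Mul(Add(49044, Y), Add(-9819, -7633)) = Mul(Add(49044, 28), Add(-9819, -7633)) = Mul(49072, -17452) = -856404544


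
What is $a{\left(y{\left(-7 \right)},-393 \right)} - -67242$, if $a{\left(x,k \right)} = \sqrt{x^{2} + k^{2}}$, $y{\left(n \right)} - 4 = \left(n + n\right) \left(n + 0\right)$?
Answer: $67242 + 3 \sqrt{18317} \approx 67648.0$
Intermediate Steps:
$y{\left(n \right)} = 4 + 2 n^{2}$ ($y{\left(n \right)} = 4 + \left(n + n\right) \left(n + 0\right) = 4 + 2 n n = 4 + 2 n^{2}$)
$a{\left(x,k \right)} = \sqrt{k^{2} + x^{2}}$
$a{\left(y{\left(-7 \right)},-393 \right)} - -67242 = \sqrt{\left(-393\right)^{2} + \left(4 + 2 \left(-7\right)^{2}\right)^{2}} - -67242 = \sqrt{154449 + \left(4 + 2 \cdot 49\right)^{2}} + 67242 = \sqrt{154449 + \left(4 + 98\right)^{2}} + 67242 = \sqrt{154449 + 102^{2}} + 67242 = \sqrt{154449 + 10404} + 67242 = \sqrt{164853} + 67242 = 3 \sqrt{18317} + 67242 = 67242 + 3 \sqrt{18317}$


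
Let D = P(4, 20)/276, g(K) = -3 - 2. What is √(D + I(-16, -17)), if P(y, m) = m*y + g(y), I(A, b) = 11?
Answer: √23851/46 ≈ 3.3573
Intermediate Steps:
g(K) = -5
P(y, m) = -5 + m*y (P(y, m) = m*y - 5 = -5 + m*y)
D = 25/92 (D = (-5 + 20*4)/276 = (-5 + 80)*(1/276) = 75*(1/276) = 25/92 ≈ 0.27174)
√(D + I(-16, -17)) = √(25/92 + 11) = √(1037/92) = √23851/46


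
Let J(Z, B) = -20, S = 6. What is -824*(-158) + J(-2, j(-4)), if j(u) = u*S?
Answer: 130172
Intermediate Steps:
j(u) = 6*u (j(u) = u*6 = 6*u)
-824*(-158) + J(-2, j(-4)) = -824*(-158) - 20 = 130192 - 20 = 130172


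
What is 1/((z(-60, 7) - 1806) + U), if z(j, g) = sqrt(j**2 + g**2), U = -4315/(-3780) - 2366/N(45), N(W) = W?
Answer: -26539792020/49243833218281 - 14288400*sqrt(3649)/49243833218281 ≈ -0.00055647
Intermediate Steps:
U = -194429/3780 (U = -4315/(-3780) - 2366/45 = -4315*(-1/3780) - 2366*1/45 = 863/756 - 2366/45 = -194429/3780 ≈ -51.436)
z(j, g) = sqrt(g**2 + j**2)
1/((z(-60, 7) - 1806) + U) = 1/((sqrt(7**2 + (-60)**2) - 1806) - 194429/3780) = 1/((sqrt(49 + 3600) - 1806) - 194429/3780) = 1/((sqrt(3649) - 1806) - 194429/3780) = 1/((-1806 + sqrt(3649)) - 194429/3780) = 1/(-7021109/3780 + sqrt(3649))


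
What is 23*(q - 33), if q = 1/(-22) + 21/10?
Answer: -39146/55 ≈ -711.75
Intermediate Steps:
q = 113/55 (q = 1*(-1/22) + 21*(1/10) = -1/22 + 21/10 = 113/55 ≈ 2.0545)
23*(q - 33) = 23*(113/55 - 33) = 23*(-1702/55) = -39146/55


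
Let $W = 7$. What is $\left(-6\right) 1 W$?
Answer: $-42$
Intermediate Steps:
$\left(-6\right) 1 W = \left(-6\right) 1 \cdot 7 = \left(-6\right) 7 = -42$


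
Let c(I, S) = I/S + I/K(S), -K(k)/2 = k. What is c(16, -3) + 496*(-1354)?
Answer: -2014760/3 ≈ -6.7159e+5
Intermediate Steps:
K(k) = -2*k
c(I, S) = I/(2*S) (c(I, S) = I/S + I/((-2*S)) = I/S + I*(-1/(2*S)) = I/S - I/(2*S) = I/(2*S))
c(16, -3) + 496*(-1354) = (½)*16/(-3) + 496*(-1354) = (½)*16*(-⅓) - 671584 = -8/3 - 671584 = -2014760/3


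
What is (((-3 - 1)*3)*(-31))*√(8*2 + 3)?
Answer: 372*√19 ≈ 1621.5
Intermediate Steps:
(((-3 - 1)*3)*(-31))*√(8*2 + 3) = (-4*3*(-31))*√(16 + 3) = (-12*(-31))*√19 = 372*√19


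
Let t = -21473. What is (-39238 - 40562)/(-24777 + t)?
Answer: 1596/925 ≈ 1.7254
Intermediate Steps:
(-39238 - 40562)/(-24777 + t) = (-39238 - 40562)/(-24777 - 21473) = -79800/(-46250) = -79800*(-1/46250) = 1596/925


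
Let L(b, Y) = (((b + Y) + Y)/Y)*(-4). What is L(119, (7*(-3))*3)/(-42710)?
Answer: 2/192195 ≈ 1.0406e-5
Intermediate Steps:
L(b, Y) = -4*(b + 2*Y)/Y (L(b, Y) = (((Y + b) + Y)/Y)*(-4) = ((b + 2*Y)/Y)*(-4) = -4*(b + 2*Y)/Y)
L(119, (7*(-3))*3)/(-42710) = (-8 - 4*119/(7*(-3))*3)/(-42710) = (-8 - 4*119/(-21*3))*(-1/42710) = (-8 - 4*119/(-63))*(-1/42710) = (-8 - 4*119*(-1/63))*(-1/42710) = (-8 + 68/9)*(-1/42710) = -4/9*(-1/42710) = 2/192195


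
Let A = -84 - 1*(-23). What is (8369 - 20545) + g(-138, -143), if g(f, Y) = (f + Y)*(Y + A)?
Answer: 45148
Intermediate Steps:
A = -61 (A = -84 + 23 = -61)
g(f, Y) = (-61 + Y)*(Y + f) (g(f, Y) = (f + Y)*(Y - 61) = (Y + f)*(-61 + Y) = (-61 + Y)*(Y + f))
(8369 - 20545) + g(-138, -143) = (8369 - 20545) + ((-143)² - 61*(-143) - 61*(-138) - 143*(-138)) = -12176 + (20449 + 8723 + 8418 + 19734) = -12176 + 57324 = 45148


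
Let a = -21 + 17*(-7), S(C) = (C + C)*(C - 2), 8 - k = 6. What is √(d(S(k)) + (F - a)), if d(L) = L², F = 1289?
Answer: √1429 ≈ 37.802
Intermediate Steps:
k = 2 (k = 8 - 1*6 = 8 - 6 = 2)
S(C) = 2*C*(-2 + C) (S(C) = (2*C)*(-2 + C) = 2*C*(-2 + C))
a = -140 (a = -21 - 119 = -140)
√(d(S(k)) + (F - a)) = √((2*2*(-2 + 2))² + (1289 - 1*(-140))) = √((2*2*0)² + (1289 + 140)) = √(0² + 1429) = √(0 + 1429) = √1429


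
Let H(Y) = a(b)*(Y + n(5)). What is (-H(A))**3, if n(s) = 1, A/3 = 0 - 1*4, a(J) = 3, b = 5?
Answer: 35937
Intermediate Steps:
A = -12 (A = 3*(0 - 1*4) = 3*(0 - 4) = 3*(-4) = -12)
H(Y) = 3 + 3*Y (H(Y) = 3*(Y + 1) = 3*(1 + Y) = 3 + 3*Y)
(-H(A))**3 = (-(3 + 3*(-12)))**3 = (-(3 - 36))**3 = (-1*(-33))**3 = 33**3 = 35937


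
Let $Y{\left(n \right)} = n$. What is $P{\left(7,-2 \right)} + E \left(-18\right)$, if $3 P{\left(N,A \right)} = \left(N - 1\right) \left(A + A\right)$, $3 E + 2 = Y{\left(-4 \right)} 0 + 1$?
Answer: $-2$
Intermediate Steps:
$E = - \frac{1}{3}$ ($E = - \frac{2}{3} + \frac{\left(-4\right) 0 + 1}{3} = - \frac{2}{3} + \frac{0 + 1}{3} = - \frac{2}{3} + \frac{1}{3} \cdot 1 = - \frac{2}{3} + \frac{1}{3} = - \frac{1}{3} \approx -0.33333$)
$P{\left(N,A \right)} = \frac{2 A \left(-1 + N\right)}{3}$ ($P{\left(N,A \right)} = \frac{\left(N - 1\right) \left(A + A\right)}{3} = \frac{\left(-1 + N\right) 2 A}{3} = \frac{2 A \left(-1 + N\right)}{3}$)
$P{\left(7,-2 \right)} + E \left(-18\right) = \frac{2}{3} \left(-2\right) \left(-1 + 7\right) - -6 = \frac{2}{3} \left(-2\right) 6 + 6 = -8 + 6 = -2$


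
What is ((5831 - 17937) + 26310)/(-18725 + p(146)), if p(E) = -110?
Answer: -14204/18835 ≈ -0.75413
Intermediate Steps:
((5831 - 17937) + 26310)/(-18725 + p(146)) = ((5831 - 17937) + 26310)/(-18725 - 110) = (-12106 + 26310)/(-18835) = 14204*(-1/18835) = -14204/18835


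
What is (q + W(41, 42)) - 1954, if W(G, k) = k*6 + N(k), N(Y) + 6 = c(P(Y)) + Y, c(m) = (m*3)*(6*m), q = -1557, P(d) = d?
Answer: 28529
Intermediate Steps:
c(m) = 18*m**2 (c(m) = (3*m)*(6*m) = 18*m**2)
N(Y) = -6 + Y + 18*Y**2 (N(Y) = -6 + (18*Y**2 + Y) = -6 + (Y + 18*Y**2) = -6 + Y + 18*Y**2)
W(G, k) = -6 + 7*k + 18*k**2 (W(G, k) = k*6 + (-6 + k + 18*k**2) = 6*k + (-6 + k + 18*k**2) = -6 + 7*k + 18*k**2)
(q + W(41, 42)) - 1954 = (-1557 + (-6 + 7*42 + 18*42**2)) - 1954 = (-1557 + (-6 + 294 + 18*1764)) - 1954 = (-1557 + (-6 + 294 + 31752)) - 1954 = (-1557 + 32040) - 1954 = 30483 - 1954 = 28529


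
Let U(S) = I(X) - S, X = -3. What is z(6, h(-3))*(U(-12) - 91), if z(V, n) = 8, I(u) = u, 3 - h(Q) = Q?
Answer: -656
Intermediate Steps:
h(Q) = 3 - Q
U(S) = -3 - S
z(6, h(-3))*(U(-12) - 91) = 8*((-3 - 1*(-12)) - 91) = 8*((-3 + 12) - 91) = 8*(9 - 91) = 8*(-82) = -656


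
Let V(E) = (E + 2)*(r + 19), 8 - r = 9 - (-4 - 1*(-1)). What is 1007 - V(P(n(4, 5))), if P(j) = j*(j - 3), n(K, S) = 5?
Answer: 827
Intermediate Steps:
r = -4 (r = 8 - (9 - (-4 - 1*(-1))) = 8 - (9 - (-4 + 1)) = 8 - (9 - 1*(-3)) = 8 - (9 + 3) = 8 - 1*12 = 8 - 12 = -4)
P(j) = j*(-3 + j)
V(E) = 30 + 15*E (V(E) = (E + 2)*(-4 + 19) = (2 + E)*15 = 30 + 15*E)
1007 - V(P(n(4, 5))) = 1007 - (30 + 15*(5*(-3 + 5))) = 1007 - (30 + 15*(5*2)) = 1007 - (30 + 15*10) = 1007 - (30 + 150) = 1007 - 1*180 = 1007 - 180 = 827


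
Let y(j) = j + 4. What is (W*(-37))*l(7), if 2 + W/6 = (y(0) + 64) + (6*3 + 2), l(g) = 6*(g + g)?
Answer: -1603728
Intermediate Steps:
y(j) = 4 + j
l(g) = 12*g (l(g) = 6*(2*g) = 12*g)
W = 516 (W = -12 + 6*(((4 + 0) + 64) + (6*3 + 2)) = -12 + 6*((4 + 64) + (18 + 2)) = -12 + 6*(68 + 20) = -12 + 6*88 = -12 + 528 = 516)
(W*(-37))*l(7) = (516*(-37))*(12*7) = -19092*84 = -1603728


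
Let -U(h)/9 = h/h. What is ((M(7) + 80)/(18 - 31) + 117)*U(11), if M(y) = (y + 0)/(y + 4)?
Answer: -142596/143 ≈ -997.17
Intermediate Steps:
U(h) = -9 (U(h) = -9*h/h = -9*1 = -9)
M(y) = y/(4 + y)
((M(7) + 80)/(18 - 31) + 117)*U(11) = ((7/(4 + 7) + 80)/(18 - 31) + 117)*(-9) = ((7/11 + 80)/(-13) + 117)*(-9) = ((7*(1/11) + 80)*(-1/13) + 117)*(-9) = ((7/11 + 80)*(-1/13) + 117)*(-9) = ((887/11)*(-1/13) + 117)*(-9) = (-887/143 + 117)*(-9) = (15844/143)*(-9) = -142596/143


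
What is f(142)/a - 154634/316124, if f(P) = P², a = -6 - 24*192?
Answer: -1771951403/364649034 ≈ -4.8593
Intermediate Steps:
a = -4614 (a = -6 - 4608 = -4614)
f(142)/a - 154634/316124 = 142²/(-4614) - 154634/316124 = 20164*(-1/4614) - 154634*1/316124 = -10082/2307 - 77317/158062 = -1771951403/364649034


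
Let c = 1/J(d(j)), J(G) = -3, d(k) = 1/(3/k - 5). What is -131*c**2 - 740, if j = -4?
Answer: -6791/9 ≈ -754.56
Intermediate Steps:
d(k) = 1/(-5 + 3/k)
c = -1/3 (c = 1/(-3) = -1/3 ≈ -0.33333)
-131*c**2 - 740 = -131*(-1/3)**2 - 740 = -131*1/9 - 740 = -131/9 - 740 = -6791/9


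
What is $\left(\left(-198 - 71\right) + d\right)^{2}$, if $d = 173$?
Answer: $9216$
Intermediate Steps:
$\left(\left(-198 - 71\right) + d\right)^{2} = \left(\left(-198 - 71\right) + 173\right)^{2} = \left(-269 + 173\right)^{2} = \left(-96\right)^{2} = 9216$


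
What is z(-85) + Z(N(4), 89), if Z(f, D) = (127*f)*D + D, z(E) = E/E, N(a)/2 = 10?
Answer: 226150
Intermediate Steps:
N(a) = 20 (N(a) = 2*10 = 20)
z(E) = 1
Z(f, D) = D + 127*D*f (Z(f, D) = 127*D*f + D = D + 127*D*f)
z(-85) + Z(N(4), 89) = 1 + 89*(1 + 127*20) = 1 + 89*(1 + 2540) = 1 + 89*2541 = 1 + 226149 = 226150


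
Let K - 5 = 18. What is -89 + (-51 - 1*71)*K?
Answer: -2895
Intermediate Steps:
K = 23 (K = 5 + 18 = 23)
-89 + (-51 - 1*71)*K = -89 + (-51 - 1*71)*23 = -89 + (-51 - 71)*23 = -89 - 122*23 = -89 - 2806 = -2895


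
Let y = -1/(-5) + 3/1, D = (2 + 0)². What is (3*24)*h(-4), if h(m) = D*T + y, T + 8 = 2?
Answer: -7488/5 ≈ -1497.6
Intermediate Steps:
T = -6 (T = -8 + 2 = -6)
D = 4 (D = 2² = 4)
y = 16/5 (y = -1*(-⅕) + 3*1 = ⅕ + 3 = 16/5 ≈ 3.2000)
h(m) = -104/5 (h(m) = 4*(-6) + 16/5 = -24 + 16/5 = -104/5)
(3*24)*h(-4) = (3*24)*(-104/5) = 72*(-104/5) = -7488/5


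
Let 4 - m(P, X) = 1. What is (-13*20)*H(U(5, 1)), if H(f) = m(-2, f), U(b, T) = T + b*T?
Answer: -780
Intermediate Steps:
m(P, X) = 3 (m(P, X) = 4 - 1*1 = 4 - 1 = 3)
U(b, T) = T + T*b
H(f) = 3
(-13*20)*H(U(5, 1)) = -13*20*3 = -260*3 = -780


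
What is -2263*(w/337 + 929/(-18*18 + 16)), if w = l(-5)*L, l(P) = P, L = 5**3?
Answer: 1144111699/103796 ≈ 11023.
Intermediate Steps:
L = 125
w = -625 (w = -5*125 = -625)
-2263*(w/337 + 929/(-18*18 + 16)) = -2263*(-625/337 + 929/(-18*18 + 16)) = -2263*(-625*1/337 + 929/(-324 + 16)) = -2263*(-625/337 + 929/(-308)) = -2263*(-625/337 + 929*(-1/308)) = -2263*(-625/337 - 929/308) = -2263*(-505573/103796) = 1144111699/103796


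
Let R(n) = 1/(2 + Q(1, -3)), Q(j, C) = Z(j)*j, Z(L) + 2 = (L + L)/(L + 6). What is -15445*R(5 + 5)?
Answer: -108115/2 ≈ -54058.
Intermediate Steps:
Z(L) = -2 + 2*L/(6 + L) (Z(L) = -2 + (L + L)/(L + 6) = -2 + (2*L)/(6 + L) = -2 + 2*L/(6 + L))
Q(j, C) = -12*j/(6 + j) (Q(j, C) = (-12/(6 + j))*j = -12*j/(6 + j))
R(n) = 7/2 (R(n) = 1/(2 - 12*1/(6 + 1)) = 1/(2 - 12*1/7) = 1/(2 - 12*1*⅐) = 1/(2 - 12/7) = 1/(2/7) = 7/2)
-15445*R(5 + 5) = -15445*7/2 = -108115/2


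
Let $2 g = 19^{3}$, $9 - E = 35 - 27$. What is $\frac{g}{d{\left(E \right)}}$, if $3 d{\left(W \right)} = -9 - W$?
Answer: $- \frac{20577}{20} \approx -1028.8$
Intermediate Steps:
$E = 1$ ($E = 9 - \left(35 - 27\right) = 9 - 8 = 1$)
$d{\left(W \right)} = -3 - \frac{W}{3}$ ($d{\left(W \right)} = \frac{-9 - W}{3} = -3 - \frac{W}{3}$)
$g = \frac{6859}{2}$ ($g = \frac{19^{3}}{2} = \frac{1}{2} \cdot 6859 = \frac{6859}{2} \approx 3429.5$)
$\frac{g}{d{\left(E \right)}} = \frac{6859}{2 \left(-3 - \frac{1}{3}\right)} = \frac{6859}{2 \left(- \frac{10}{3}\right)} = \frac{6859}{2} \left(- \frac{3}{10}\right) = - \frac{20577}{20}$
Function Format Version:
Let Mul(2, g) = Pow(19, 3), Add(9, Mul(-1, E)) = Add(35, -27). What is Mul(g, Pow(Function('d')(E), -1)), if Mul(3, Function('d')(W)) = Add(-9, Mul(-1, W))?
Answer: Rational(-20577, 20) ≈ -1028.8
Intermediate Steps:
E = 1 (E = Add(9, Mul(-1, Add(35, -27))) = Add(9, Mul(-1, 8)) = Add(9, -8) = 1)
Function('d')(W) = Add(-3, Mul(Rational(-1, 3), W)) (Function('d')(W) = Mul(Rational(1, 3), Add(-9, Mul(-1, W))) = Add(-3, Mul(Rational(-1, 3), W)))
g = Rational(6859, 2) (g = Mul(Rational(1, 2), Pow(19, 3)) = Mul(Rational(1, 2), 6859) = Rational(6859, 2) ≈ 3429.5)
Mul(g, Pow(Function('d')(E), -1)) = Mul(Rational(6859, 2), Pow(Add(-3, Mul(Rational(-1, 3), 1)), -1)) = Mul(Rational(6859, 2), Pow(Add(-3, Rational(-1, 3)), -1)) = Mul(Rational(6859, 2), Pow(Rational(-10, 3), -1)) = Mul(Rational(6859, 2), Rational(-3, 10)) = Rational(-20577, 20)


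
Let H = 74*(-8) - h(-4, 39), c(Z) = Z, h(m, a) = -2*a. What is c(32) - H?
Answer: 546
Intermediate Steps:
H = -514 (H = 74*(-8) - (-2)*39 = -592 - 1*(-78) = -592 + 78 = -514)
c(32) - H = 32 - 1*(-514) = 32 + 514 = 546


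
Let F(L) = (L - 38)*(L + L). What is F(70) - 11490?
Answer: -7010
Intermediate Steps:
F(L) = 2*L*(-38 + L) (F(L) = (-38 + L)*(2*L) = 2*L*(-38 + L))
F(70) - 11490 = 2*70*(-38 + 70) - 11490 = 2*70*32 - 11490 = 4480 - 11490 = -7010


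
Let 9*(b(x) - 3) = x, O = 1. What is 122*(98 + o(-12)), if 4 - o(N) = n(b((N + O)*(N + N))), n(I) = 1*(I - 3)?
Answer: 26596/3 ≈ 8865.3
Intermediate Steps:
b(x) = 3 + x/9
n(I) = -3 + I (n(I) = 1*(-3 + I) = -3 + I)
o(N) = 4 - 2*N*(1 + N)/9 (o(N) = 4 - (-3 + (3 + ((N + 1)*(N + N))/9)) = 4 - (-3 + (3 + ((1 + N)*(2*N))/9)) = 4 - (-3 + (3 + (2*N*(1 + N))/9)) = 4 - (-3 + (3 + 2*N*(1 + N)/9)) = 4 - 2*N*(1 + N)/9)
122*(98 + o(-12)) = 122*(98 + (4 - 2/9*(-12)*(1 - 12))) = 122*(98 + (4 - 2/9*(-12)*(-11))) = 122*(98 + (4 - 88/3)) = 122*(98 - 76/3) = 122*(218/3) = 26596/3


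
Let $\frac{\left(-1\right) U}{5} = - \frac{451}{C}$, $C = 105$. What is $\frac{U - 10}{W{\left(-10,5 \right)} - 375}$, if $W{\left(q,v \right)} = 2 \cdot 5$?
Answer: $- \frac{241}{7665} \approx -0.031442$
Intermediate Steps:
$W{\left(q,v \right)} = 10$
$U = \frac{451}{21}$ ($U = - 5 \left(- \frac{451}{105}\right) = - 5 \left(\left(-451\right) \frac{1}{105}\right) = \left(-5\right) \left(- \frac{451}{105}\right) = \frac{451}{21} \approx 21.476$)
$\frac{U - 10}{W{\left(-10,5 \right)} - 375} = \frac{\frac{451}{21} - 10}{10 - 375} = \frac{241}{21 \left(-365\right)} = \frac{241}{21} \left(- \frac{1}{365}\right) = - \frac{241}{7665}$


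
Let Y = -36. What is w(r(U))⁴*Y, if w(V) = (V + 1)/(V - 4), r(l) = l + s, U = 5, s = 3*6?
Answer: -11943936/130321 ≈ -91.650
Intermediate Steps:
s = 18
r(l) = 18 + l (r(l) = l + 18 = 18 + l)
w(V) = (1 + V)/(-4 + V)
w(r(U))⁴*Y = ((1 + (18 + 5))/(-4 + (18 + 5)))⁴*(-36) = ((1 + 23)/(-4 + 23))⁴*(-36) = (24/19)⁴*(-36) = (331776/130321)*(-36) = -11943936/130321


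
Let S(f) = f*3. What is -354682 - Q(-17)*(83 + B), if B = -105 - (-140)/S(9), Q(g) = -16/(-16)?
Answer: -9575960/27 ≈ -3.5467e+5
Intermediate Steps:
S(f) = 3*f
Q(g) = 1 (Q(g) = -16*(-1/16) = 1)
B = -2695/27 (B = -105 - (-140)/(3*9) = -105 - (-140)/27 = -105 - 1*(-140/27) = -105 + 140/27 = -2695/27 ≈ -99.815)
-354682 - Q(-17)*(83 + B) = -354682 - (83 - 2695/27) = -354682 - (-454)/27 = -354682 - 1*(-454/27) = -354682 + 454/27 = -9575960/27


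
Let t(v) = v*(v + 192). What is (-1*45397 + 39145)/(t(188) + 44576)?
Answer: -521/9668 ≈ -0.053889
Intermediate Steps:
t(v) = v*(192 + v)
(-1*45397 + 39145)/(t(188) + 44576) = (-1*45397 + 39145)/(188*(192 + 188) + 44576) = (-45397 + 39145)/(188*380 + 44576) = -6252/(71440 + 44576) = -6252/116016 = -6252*1/116016 = -521/9668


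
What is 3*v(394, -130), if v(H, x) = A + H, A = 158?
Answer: 1656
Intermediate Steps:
v(H, x) = 158 + H
3*v(394, -130) = 3*(158 + 394) = 3*552 = 1656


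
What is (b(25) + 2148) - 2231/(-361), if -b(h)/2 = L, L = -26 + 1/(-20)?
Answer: 7964671/3610 ≈ 2206.3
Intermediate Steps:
L = -521/20 (L = -26 - 1/20 = -521/20 ≈ -26.050)
b(h) = 521/10 (b(h) = -2*(-521/20) = 521/10)
(b(25) + 2148) - 2231/(-361) = (521/10 + 2148) - 2231/(-361) = 22001/10 - 2231*(-1/361) = 22001/10 + 2231/361 = 7964671/3610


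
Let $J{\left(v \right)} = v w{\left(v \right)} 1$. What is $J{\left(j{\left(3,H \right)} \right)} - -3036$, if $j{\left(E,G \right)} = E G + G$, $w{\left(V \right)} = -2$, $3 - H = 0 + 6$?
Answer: $3060$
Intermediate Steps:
$H = -3$ ($H = 3 - \left(0 + 6\right) = 3 - 6 = -3$)
$j{\left(E,G \right)} = G + E G$
$J{\left(v \right)} = - 2 v$ ($J{\left(v \right)} = v \left(-2\right) 1 = - 2 v 1 = - 2 v$)
$J{\left(j{\left(3,H \right)} \right)} - -3036 = - 2 \left(- 3 \left(1 + 3\right)\right) - -3036 = - 2 \left(\left(-3\right) 4\right) + 3036 = \left(-2\right) \left(-12\right) + 3036 = 24 + 3036 = 3060$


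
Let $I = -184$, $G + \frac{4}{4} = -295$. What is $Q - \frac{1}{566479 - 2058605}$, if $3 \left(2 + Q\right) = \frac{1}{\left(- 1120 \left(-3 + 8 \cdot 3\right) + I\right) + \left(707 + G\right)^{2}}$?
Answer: $- \frac{1300090440275}{650046184026} \approx -2.0$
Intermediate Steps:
$G = -296$ ($G = -1 - 295 = -296$)
$Q = - \frac{871301}{435651}$ ($Q = -2 + \frac{1}{3 \left(\left(- 1120 \left(-3 + 8 \cdot 3\right) - 184\right) + \left(707 - 296\right)^{2}\right)} = -2 + \frac{1}{3 \left(\left(- 1120 \left(-3 + 24\right) - 184\right) + 411^{2}\right)} = -2 + \frac{1}{3 \left(\left(\left(-1120\right) 21 - 184\right) + 168921\right)} = -2 + \frac{1}{3 \left(\left(-23520 - 184\right) + 168921\right)} = -2 + \frac{1}{3 \left(-23704 + 168921\right)} = -2 + \frac{1}{3 \cdot 145217} = -2 + \frac{1}{3} \cdot \frac{1}{145217} = -2 + \frac{1}{435651} = - \frac{871301}{435651} \approx -2.0$)
$Q - \frac{1}{566479 - 2058605} = - \frac{871301}{435651} - \frac{1}{566479 - 2058605} = - \frac{871301}{435651} - \frac{1}{-1492126} = - \frac{871301}{435651} - - \frac{1}{1492126} = - \frac{871301}{435651} + \frac{1}{1492126} = - \frac{1300090440275}{650046184026}$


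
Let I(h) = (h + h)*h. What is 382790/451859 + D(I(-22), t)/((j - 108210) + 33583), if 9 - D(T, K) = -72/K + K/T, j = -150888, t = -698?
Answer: 14580920487534161/17212706340544660 ≈ 0.84710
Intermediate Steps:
I(h) = 2*h² (I(h) = (2*h)*h = 2*h²)
D(T, K) = 9 + 72/K - K/T (D(T, K) = 9 - (-72/K + K/T) = 9 + (72/K - K/T) = 9 + 72/K - K/T)
382790/451859 + D(I(-22), t)/((j - 108210) + 33583) = 382790/451859 + (9 + 72/(-698) - 1*(-698)/2*(-22)²)/((-150888 - 108210) + 33583) = 382790*(1/451859) + (9 + 72*(-1/698) - 1*(-698)/2*484)/(-259098 + 33583) = 382790/451859 + (9 - 36/349 - 1*(-698)/968)/(-225515) = 382790/451859 + (9 - 36/349 - 1*(-698)*1/968)*(-1/225515) = 382790/451859 + (9 - 36/349 + 349/484)*(-1/225515) = 382790/451859 + (1624621/168916)*(-1/225515) = 382790/451859 - 1624621/38093091740 = 14580920487534161/17212706340544660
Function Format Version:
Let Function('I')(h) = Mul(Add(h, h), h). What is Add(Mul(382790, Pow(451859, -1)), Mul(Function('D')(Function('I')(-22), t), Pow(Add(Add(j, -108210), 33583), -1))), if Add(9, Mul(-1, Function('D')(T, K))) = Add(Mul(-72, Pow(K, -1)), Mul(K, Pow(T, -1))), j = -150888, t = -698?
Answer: Rational(14580920487534161, 17212706340544660) ≈ 0.84710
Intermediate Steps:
Function('I')(h) = Mul(2, Pow(h, 2)) (Function('I')(h) = Mul(Mul(2, h), h) = Mul(2, Pow(h, 2)))
Function('D')(T, K) = Add(9, Mul(72, Pow(K, -1)), Mul(-1, K, Pow(T, -1))) (Function('D')(T, K) = Add(9, Mul(-1, Add(Mul(-72, Pow(K, -1)), Mul(K, Pow(T, -1))))) = Add(9, Add(Mul(72, Pow(K, -1)), Mul(-1, K, Pow(T, -1)))) = Add(9, Mul(72, Pow(K, -1)), Mul(-1, K, Pow(T, -1))))
Add(Mul(382790, Pow(451859, -1)), Mul(Function('D')(Function('I')(-22), t), Pow(Add(Add(j, -108210), 33583), -1))) = Add(Mul(382790, Pow(451859, -1)), Mul(Add(9, Mul(72, Pow(-698, -1)), Mul(-1, -698, Pow(Mul(2, Pow(-22, 2)), -1))), Pow(Add(Add(-150888, -108210), 33583), -1))) = Add(Mul(382790, Rational(1, 451859)), Mul(Add(9, Mul(72, Rational(-1, 698)), Mul(-1, -698, Pow(Mul(2, 484), -1))), Pow(Add(-259098, 33583), -1))) = Add(Rational(382790, 451859), Mul(Add(9, Rational(-36, 349), Mul(-1, -698, Pow(968, -1))), Pow(-225515, -1))) = Add(Rational(382790, 451859), Mul(Add(9, Rational(-36, 349), Mul(-1, -698, Rational(1, 968))), Rational(-1, 225515))) = Add(Rational(382790, 451859), Mul(Add(9, Rational(-36, 349), Rational(349, 484)), Rational(-1, 225515))) = Add(Rational(382790, 451859), Mul(Rational(1624621, 168916), Rational(-1, 225515))) = Add(Rational(382790, 451859), Rational(-1624621, 38093091740)) = Rational(14580920487534161, 17212706340544660)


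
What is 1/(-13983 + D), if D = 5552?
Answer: -1/8431 ≈ -0.00011861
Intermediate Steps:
1/(-13983 + D) = 1/(-13983 + 5552) = 1/(-8431) = -1/8431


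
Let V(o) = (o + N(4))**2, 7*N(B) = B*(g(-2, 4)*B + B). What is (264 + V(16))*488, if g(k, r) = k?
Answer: 10810176/49 ≈ 2.2062e+5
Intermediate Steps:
N(B) = -B**2/7 (N(B) = (B*(-2*B + B))/7 = (B*(-B))/7 = (-B**2)/7 = -B**2/7)
V(o) = (-16/7 + o)**2 (V(o) = (o - 1/7*4**2)**2 = (o - 1/7*16)**2 = (o - 16/7)**2 = (-16/7 + o)**2)
(264 + V(16))*488 = (264 + (-16 + 7*16)**2/49)*488 = (264 + (-16 + 112)**2/49)*488 = (264 + (1/49)*96**2)*488 = (264 + (1/49)*9216)*488 = (264 + 9216/49)*488 = (22152/49)*488 = 10810176/49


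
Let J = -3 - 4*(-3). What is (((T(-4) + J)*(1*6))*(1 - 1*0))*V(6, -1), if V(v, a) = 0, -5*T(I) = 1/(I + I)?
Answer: 0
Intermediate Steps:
T(I) = -1/(10*I) (T(I) = -1/(5*(I + I)) = -1/(2*I)/5 = -1/(10*I))
J = 9 (J = -3 + 12 = 9)
(((T(-4) + J)*(1*6))*(1 - 1*0))*V(6, -1) = (((-1/10/(-4) + 9)*(1*6))*(1 - 1*0))*0 = (((-1/10*(-1/4) + 9)*6)*(1 + 0))*0 = (((1/40 + 9)*6)*1)*0 = (((361/40)*6)*1)*0 = ((1083/20)*1)*0 = (1083/20)*0 = 0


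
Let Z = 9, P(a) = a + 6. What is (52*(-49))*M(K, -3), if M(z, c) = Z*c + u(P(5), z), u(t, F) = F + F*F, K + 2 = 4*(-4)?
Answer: -710892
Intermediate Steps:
K = -18 (K = -2 + 4*(-4) = -2 - 16 = -18)
P(a) = 6 + a
u(t, F) = F + F**2
M(z, c) = 9*c + z*(1 + z)
(52*(-49))*M(K, -3) = (52*(-49))*(9*(-3) - 18*(1 - 18)) = -2548*(-27 - 18*(-17)) = -2548*(-27 + 306) = -2548*279 = -710892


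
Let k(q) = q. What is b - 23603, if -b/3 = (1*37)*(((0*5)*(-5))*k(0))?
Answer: -23603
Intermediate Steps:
b = 0 (b = -3*1*37*((0*5)*(-5))*0 = -111*(0*(-5))*0 = -111*0*0 = -111*0 = -3*0 = 0)
b - 23603 = 0 - 23603 = -23603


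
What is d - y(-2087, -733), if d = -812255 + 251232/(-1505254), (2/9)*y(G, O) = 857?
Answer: -1228455351053/1505254 ≈ -8.1611e+5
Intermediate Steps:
y(G, O) = 7713/2 (y(G, O) = (9/2)*857 = 7713/2)
d = -611325169501/752627 (d = -812255 + 251232*(-1/1505254) = -812255 - 125616/752627 = -611325169501/752627 ≈ -8.1226e+5)
d - y(-2087, -733) = -611325169501/752627 - 1*7713/2 = -611325169501/752627 - 7713/2 = -1228455351053/1505254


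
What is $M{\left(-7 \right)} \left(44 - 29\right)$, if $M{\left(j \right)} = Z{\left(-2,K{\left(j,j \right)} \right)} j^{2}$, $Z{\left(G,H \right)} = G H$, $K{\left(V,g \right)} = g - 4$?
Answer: $16170$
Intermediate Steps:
$K{\left(V,g \right)} = -4 + g$ ($K{\left(V,g \right)} = g - 4 = -4 + g$)
$M{\left(j \right)} = j^{2} \left(8 - 2 j\right)$ ($M{\left(j \right)} = - 2 \left(-4 + j\right) j^{2} = \left(8 - 2 j\right) j^{2} = j^{2} \left(8 - 2 j\right)$)
$M{\left(-7 \right)} \left(44 - 29\right) = 2 \left(-7\right)^{2} \left(4 - -7\right) \left(44 - 29\right) = 2 \cdot 49 \left(4 + 7\right) 15 = 2 \cdot 49 \cdot 11 \cdot 15 = 1078 \cdot 15 = 16170$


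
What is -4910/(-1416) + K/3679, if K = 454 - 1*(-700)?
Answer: 9848977/2604732 ≈ 3.7812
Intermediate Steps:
K = 1154 (K = 454 + 700 = 1154)
-4910/(-1416) + K/3679 = -4910/(-1416) + 1154/3679 = -4910*(-1/1416) + 1154*(1/3679) = 2455/708 + 1154/3679 = 9848977/2604732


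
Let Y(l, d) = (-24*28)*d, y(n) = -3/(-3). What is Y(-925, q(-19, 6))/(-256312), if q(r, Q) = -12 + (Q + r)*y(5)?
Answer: -300/4577 ≈ -0.065545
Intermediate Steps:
y(n) = 1 (y(n) = -3*(-1/3) = 1)
q(r, Q) = -12 + Q + r (q(r, Q) = -12 + (Q + r)*1 = -12 + (Q + r) = -12 + Q + r)
Y(l, d) = -672*d
Y(-925, q(-19, 6))/(-256312) = -672*(-12 + 6 - 19)/(-256312) = -672*(-25)*(-1/256312) = 16800*(-1/256312) = -300/4577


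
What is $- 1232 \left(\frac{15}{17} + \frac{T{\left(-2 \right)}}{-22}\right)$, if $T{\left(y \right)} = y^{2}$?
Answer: $- \frac{14672}{17} \approx -863.06$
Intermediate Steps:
$- 1232 \left(\frac{15}{17} + \frac{T{\left(-2 \right)}}{-22}\right) = - 1232 \left(\frac{15}{17} + \frac{\left(-2\right)^{2}}{-22}\right) = - 1232 \left(15 \cdot \frac{1}{17} + 4 \left(- \frac{1}{22}\right)\right) = - 1232 \left(\frac{15}{17} - \frac{2}{11}\right) = \left(-1232\right) \frac{131}{187} = - \frac{14672}{17}$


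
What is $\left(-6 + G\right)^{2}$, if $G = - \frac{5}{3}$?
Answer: $\frac{529}{9} \approx 58.778$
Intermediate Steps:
$G = - \frac{5}{3}$ ($G = \left(-5\right) \frac{1}{3} = - \frac{5}{3} \approx -1.6667$)
$\left(-6 + G\right)^{2} = \left(-6 - \frac{5}{3}\right)^{2} = \left(- \frac{23}{3}\right)^{2} = \frac{529}{9}$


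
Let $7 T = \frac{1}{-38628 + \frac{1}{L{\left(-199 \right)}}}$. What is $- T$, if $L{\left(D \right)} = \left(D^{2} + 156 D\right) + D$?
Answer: $\frac{1194}{322852823} \approx 3.6983 \cdot 10^{-6}$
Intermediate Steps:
$L{\left(D \right)} = D^{2} + 157 D$
$T = - \frac{1194}{322852823}$ ($T = \frac{1}{7 \left(-38628 + \frac{1}{\left(-199\right) \left(157 - 199\right)}\right)} = \frac{1}{7 \left(-38628 + \frac{1}{\left(-199\right) \left(-42\right)}\right)} = \frac{1}{7 \left(-38628 + \frac{1}{8358}\right)} = \frac{1}{7 \left(- \frac{322852823}{8358}\right)} = \frac{1}{7} \left(- \frac{8358}{322852823}\right) = - \frac{1194}{322852823} \approx -3.6983 \cdot 10^{-6}$)
$- T = \left(-1\right) \left(- \frac{1194}{322852823}\right) = \frac{1194}{322852823}$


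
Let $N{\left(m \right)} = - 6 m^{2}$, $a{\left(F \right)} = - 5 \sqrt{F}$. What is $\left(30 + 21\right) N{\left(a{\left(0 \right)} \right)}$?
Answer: $0$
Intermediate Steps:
$N{\left(m \right)} = - 6 m^{2}$
$\left(30 + 21\right) N{\left(a{\left(0 \right)} \right)} = \left(30 + 21\right) \left(- 6 \left(- 5 \sqrt{0}\right)^{2}\right) = 51 \left(- 6 \left(\left(-5\right) 0\right)^{2}\right) = 51 \left(- 6 \cdot 0^{2}\right) = 51 \left(\left(-6\right) 0\right) = 51 \cdot 0 = 0$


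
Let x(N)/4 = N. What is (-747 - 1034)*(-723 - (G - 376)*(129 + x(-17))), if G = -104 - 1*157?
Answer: -67916654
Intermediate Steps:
x(N) = 4*N
G = -261 (G = -104 - 157 = -261)
(-747 - 1034)*(-723 - (G - 376)*(129 + x(-17))) = (-747 - 1034)*(-723 - (-261 - 376)*(129 + 4*(-17))) = -1781*(-723 - (-637)*(129 - 68)) = -1781*(-723 - (-637)*61) = -1781*(-723 - 1*(-38857)) = -1781*(-723 + 38857) = -1781*38134 = -67916654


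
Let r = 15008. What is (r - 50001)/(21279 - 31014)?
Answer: 34993/9735 ≈ 3.5946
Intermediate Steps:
(r - 50001)/(21279 - 31014) = (15008 - 50001)/(21279 - 31014) = -34993/(-9735) = -34993*(-1/9735) = 34993/9735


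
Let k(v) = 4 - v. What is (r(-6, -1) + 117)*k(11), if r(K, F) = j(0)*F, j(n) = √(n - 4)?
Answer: -819 + 14*I ≈ -819.0 + 14.0*I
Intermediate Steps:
j(n) = √(-4 + n)
r(K, F) = 2*I*F (r(K, F) = √(-4 + 0)*F = √(-4)*F = (2*I)*F = 2*I*F)
(r(-6, -1) + 117)*k(11) = (2*I*(-1) + 117)*(4 - 1*11) = (-2*I + 117)*(4 - 11) = (117 - 2*I)*(-7) = -819 + 14*I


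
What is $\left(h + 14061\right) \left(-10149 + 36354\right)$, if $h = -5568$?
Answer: $222559065$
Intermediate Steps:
$\left(h + 14061\right) \left(-10149 + 36354\right) = \left(-5568 + 14061\right) \left(-10149 + 36354\right) = 8493 \cdot 26205 = 222559065$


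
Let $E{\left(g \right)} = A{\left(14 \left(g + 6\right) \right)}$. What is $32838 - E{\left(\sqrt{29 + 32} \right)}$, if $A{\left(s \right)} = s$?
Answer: $32754 - 14 \sqrt{61} \approx 32645.0$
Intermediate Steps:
$E{\left(g \right)} = 84 + 14 g$ ($E{\left(g \right)} = 14 \left(g + 6\right) = 14 \left(6 + g\right) = 84 + 14 g$)
$32838 - E{\left(\sqrt{29 + 32} \right)} = 32838 - \left(84 + 14 \sqrt{29 + 32}\right) = 32838 - \left(84 + 14 \sqrt{61}\right) = 32754 - 14 \sqrt{61}$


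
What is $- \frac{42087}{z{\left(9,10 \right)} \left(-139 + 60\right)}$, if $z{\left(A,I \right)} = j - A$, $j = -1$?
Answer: $- \frac{42087}{790} \approx -53.275$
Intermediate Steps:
$z{\left(A,I \right)} = -1 - A$
$- \frac{42087}{z{\left(9,10 \right)} \left(-139 + 60\right)} = - \frac{42087}{\left(-1 - 9\right) \left(-139 + 60\right)} = - \frac{42087}{\left(-1 - 9\right) \left(-79\right)} = - \frac{42087}{\left(-10\right) \left(-79\right)} = - \frac{42087}{790}$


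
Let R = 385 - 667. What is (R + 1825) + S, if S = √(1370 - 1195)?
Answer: 1543 + 5*√7 ≈ 1556.2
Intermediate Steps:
R = -282
S = 5*√7 (S = √175 = 5*√7 ≈ 13.229)
(R + 1825) + S = (-282 + 1825) + 5*√7 = 1543 + 5*√7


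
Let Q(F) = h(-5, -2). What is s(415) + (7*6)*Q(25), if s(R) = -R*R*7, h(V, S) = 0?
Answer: -1205575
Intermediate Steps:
Q(F) = 0
s(R) = -7*R² (s(R) = -R²*7 = -7*R²)
s(415) + (7*6)*Q(25) = -7*415² + (7*6)*0 = -7*172225 + 42*0 = -1205575 + 0 = -1205575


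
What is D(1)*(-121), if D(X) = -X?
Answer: 121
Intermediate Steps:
D(1)*(-121) = -1*1*(-121) = -1*(-121) = 121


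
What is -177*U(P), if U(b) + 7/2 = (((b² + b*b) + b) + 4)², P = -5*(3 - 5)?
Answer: -16210545/2 ≈ -8.1053e+6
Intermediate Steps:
P = 10 (P = -5*(-2) = 10)
U(b) = -7/2 + (4 + b + 2*b²)² (U(b) = -7/2 + (((b² + b*b) + b) + 4)² = -7/2 + (((b² + b²) + b) + 4)² = -7/2 + ((2*b² + b) + 4)² = -7/2 + ((b + 2*b²) + 4)² = -7/2 + (4 + b + 2*b²)²)
-177*U(P) = -177*(-7/2 + (4 + 10 + 2*10²)²) = -177*(-7/2 + (4 + 10 + 2*100)²) = -177*(-7/2 + (4 + 10 + 200)²) = -177*(-7/2 + 214²) = -177*(-7/2 + 45796) = -177*91585/2 = -16210545/2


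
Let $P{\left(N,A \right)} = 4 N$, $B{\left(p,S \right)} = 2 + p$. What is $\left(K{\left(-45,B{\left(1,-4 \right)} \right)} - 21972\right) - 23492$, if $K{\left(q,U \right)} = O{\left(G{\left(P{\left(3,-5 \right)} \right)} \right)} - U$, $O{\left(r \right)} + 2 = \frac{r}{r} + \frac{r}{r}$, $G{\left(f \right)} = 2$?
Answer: $-45467$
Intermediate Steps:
$O{\left(r \right)} = 0$ ($O{\left(r \right)} = -2 + \left(\frac{r}{r} + \frac{r}{r}\right) = -2 + \left(1 + 1\right) = -2 + 2 = 0$)
$K{\left(q,U \right)} = - U$ ($K{\left(q,U \right)} = 0 - U = - U$)
$\left(K{\left(-45,B{\left(1,-4 \right)} \right)} - 21972\right) - 23492 = \left(- (2 + 1) - 21972\right) - 23492 = \left(\left(-1\right) 3 - 21972\right) - 23492 = \left(-3 - 21972\right) - 23492 = -21975 - 23492 = -45467$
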